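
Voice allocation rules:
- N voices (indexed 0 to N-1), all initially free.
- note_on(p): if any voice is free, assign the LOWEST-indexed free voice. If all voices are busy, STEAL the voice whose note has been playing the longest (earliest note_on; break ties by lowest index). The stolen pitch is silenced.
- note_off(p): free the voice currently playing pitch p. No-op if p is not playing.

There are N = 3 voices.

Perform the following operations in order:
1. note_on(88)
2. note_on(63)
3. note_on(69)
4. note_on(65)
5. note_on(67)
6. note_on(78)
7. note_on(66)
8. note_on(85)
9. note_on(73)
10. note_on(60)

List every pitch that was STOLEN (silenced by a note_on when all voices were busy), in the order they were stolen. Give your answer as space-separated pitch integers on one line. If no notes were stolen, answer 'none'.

Answer: 88 63 69 65 67 78 66

Derivation:
Op 1: note_on(88): voice 0 is free -> assigned | voices=[88 - -]
Op 2: note_on(63): voice 1 is free -> assigned | voices=[88 63 -]
Op 3: note_on(69): voice 2 is free -> assigned | voices=[88 63 69]
Op 4: note_on(65): all voices busy, STEAL voice 0 (pitch 88, oldest) -> assign | voices=[65 63 69]
Op 5: note_on(67): all voices busy, STEAL voice 1 (pitch 63, oldest) -> assign | voices=[65 67 69]
Op 6: note_on(78): all voices busy, STEAL voice 2 (pitch 69, oldest) -> assign | voices=[65 67 78]
Op 7: note_on(66): all voices busy, STEAL voice 0 (pitch 65, oldest) -> assign | voices=[66 67 78]
Op 8: note_on(85): all voices busy, STEAL voice 1 (pitch 67, oldest) -> assign | voices=[66 85 78]
Op 9: note_on(73): all voices busy, STEAL voice 2 (pitch 78, oldest) -> assign | voices=[66 85 73]
Op 10: note_on(60): all voices busy, STEAL voice 0 (pitch 66, oldest) -> assign | voices=[60 85 73]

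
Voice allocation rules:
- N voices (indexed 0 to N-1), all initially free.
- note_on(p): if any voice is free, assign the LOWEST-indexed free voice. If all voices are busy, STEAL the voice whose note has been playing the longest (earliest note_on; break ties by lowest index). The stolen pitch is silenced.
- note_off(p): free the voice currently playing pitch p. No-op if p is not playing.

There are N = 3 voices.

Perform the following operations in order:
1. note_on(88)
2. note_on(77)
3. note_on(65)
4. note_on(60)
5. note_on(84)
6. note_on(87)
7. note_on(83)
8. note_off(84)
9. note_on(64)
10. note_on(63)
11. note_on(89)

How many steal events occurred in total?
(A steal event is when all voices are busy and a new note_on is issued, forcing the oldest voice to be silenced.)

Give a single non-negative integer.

Answer: 6

Derivation:
Op 1: note_on(88): voice 0 is free -> assigned | voices=[88 - -]
Op 2: note_on(77): voice 1 is free -> assigned | voices=[88 77 -]
Op 3: note_on(65): voice 2 is free -> assigned | voices=[88 77 65]
Op 4: note_on(60): all voices busy, STEAL voice 0 (pitch 88, oldest) -> assign | voices=[60 77 65]
Op 5: note_on(84): all voices busy, STEAL voice 1 (pitch 77, oldest) -> assign | voices=[60 84 65]
Op 6: note_on(87): all voices busy, STEAL voice 2 (pitch 65, oldest) -> assign | voices=[60 84 87]
Op 7: note_on(83): all voices busy, STEAL voice 0 (pitch 60, oldest) -> assign | voices=[83 84 87]
Op 8: note_off(84): free voice 1 | voices=[83 - 87]
Op 9: note_on(64): voice 1 is free -> assigned | voices=[83 64 87]
Op 10: note_on(63): all voices busy, STEAL voice 2 (pitch 87, oldest) -> assign | voices=[83 64 63]
Op 11: note_on(89): all voices busy, STEAL voice 0 (pitch 83, oldest) -> assign | voices=[89 64 63]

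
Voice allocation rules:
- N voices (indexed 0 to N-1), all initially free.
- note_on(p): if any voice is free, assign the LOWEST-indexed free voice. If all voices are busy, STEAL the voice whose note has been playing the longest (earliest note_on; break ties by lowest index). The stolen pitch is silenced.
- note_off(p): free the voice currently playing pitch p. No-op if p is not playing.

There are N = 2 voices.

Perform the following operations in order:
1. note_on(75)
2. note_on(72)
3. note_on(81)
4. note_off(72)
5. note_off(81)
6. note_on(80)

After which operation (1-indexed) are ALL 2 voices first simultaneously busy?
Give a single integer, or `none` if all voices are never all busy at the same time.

Op 1: note_on(75): voice 0 is free -> assigned | voices=[75 -]
Op 2: note_on(72): voice 1 is free -> assigned | voices=[75 72]
Op 3: note_on(81): all voices busy, STEAL voice 0 (pitch 75, oldest) -> assign | voices=[81 72]
Op 4: note_off(72): free voice 1 | voices=[81 -]
Op 5: note_off(81): free voice 0 | voices=[- -]
Op 6: note_on(80): voice 0 is free -> assigned | voices=[80 -]

Answer: 2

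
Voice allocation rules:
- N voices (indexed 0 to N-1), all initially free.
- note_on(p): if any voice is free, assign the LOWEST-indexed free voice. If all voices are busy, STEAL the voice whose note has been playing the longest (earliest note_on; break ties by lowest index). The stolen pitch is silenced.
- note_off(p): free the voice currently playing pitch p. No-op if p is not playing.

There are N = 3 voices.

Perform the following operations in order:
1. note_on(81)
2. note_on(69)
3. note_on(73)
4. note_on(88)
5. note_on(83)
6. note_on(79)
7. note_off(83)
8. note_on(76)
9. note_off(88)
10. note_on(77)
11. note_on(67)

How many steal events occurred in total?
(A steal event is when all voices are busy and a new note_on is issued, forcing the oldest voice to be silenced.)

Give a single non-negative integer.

Op 1: note_on(81): voice 0 is free -> assigned | voices=[81 - -]
Op 2: note_on(69): voice 1 is free -> assigned | voices=[81 69 -]
Op 3: note_on(73): voice 2 is free -> assigned | voices=[81 69 73]
Op 4: note_on(88): all voices busy, STEAL voice 0 (pitch 81, oldest) -> assign | voices=[88 69 73]
Op 5: note_on(83): all voices busy, STEAL voice 1 (pitch 69, oldest) -> assign | voices=[88 83 73]
Op 6: note_on(79): all voices busy, STEAL voice 2 (pitch 73, oldest) -> assign | voices=[88 83 79]
Op 7: note_off(83): free voice 1 | voices=[88 - 79]
Op 8: note_on(76): voice 1 is free -> assigned | voices=[88 76 79]
Op 9: note_off(88): free voice 0 | voices=[- 76 79]
Op 10: note_on(77): voice 0 is free -> assigned | voices=[77 76 79]
Op 11: note_on(67): all voices busy, STEAL voice 2 (pitch 79, oldest) -> assign | voices=[77 76 67]

Answer: 4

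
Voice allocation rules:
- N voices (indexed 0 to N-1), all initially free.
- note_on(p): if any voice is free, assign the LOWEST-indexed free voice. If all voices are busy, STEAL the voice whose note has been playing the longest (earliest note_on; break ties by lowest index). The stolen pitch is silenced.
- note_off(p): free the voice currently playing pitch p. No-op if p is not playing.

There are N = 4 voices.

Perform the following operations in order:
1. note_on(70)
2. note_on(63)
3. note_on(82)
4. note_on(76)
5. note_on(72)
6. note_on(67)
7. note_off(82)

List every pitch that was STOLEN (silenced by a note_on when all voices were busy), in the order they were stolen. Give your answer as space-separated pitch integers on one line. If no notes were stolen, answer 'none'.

Op 1: note_on(70): voice 0 is free -> assigned | voices=[70 - - -]
Op 2: note_on(63): voice 1 is free -> assigned | voices=[70 63 - -]
Op 3: note_on(82): voice 2 is free -> assigned | voices=[70 63 82 -]
Op 4: note_on(76): voice 3 is free -> assigned | voices=[70 63 82 76]
Op 5: note_on(72): all voices busy, STEAL voice 0 (pitch 70, oldest) -> assign | voices=[72 63 82 76]
Op 6: note_on(67): all voices busy, STEAL voice 1 (pitch 63, oldest) -> assign | voices=[72 67 82 76]
Op 7: note_off(82): free voice 2 | voices=[72 67 - 76]

Answer: 70 63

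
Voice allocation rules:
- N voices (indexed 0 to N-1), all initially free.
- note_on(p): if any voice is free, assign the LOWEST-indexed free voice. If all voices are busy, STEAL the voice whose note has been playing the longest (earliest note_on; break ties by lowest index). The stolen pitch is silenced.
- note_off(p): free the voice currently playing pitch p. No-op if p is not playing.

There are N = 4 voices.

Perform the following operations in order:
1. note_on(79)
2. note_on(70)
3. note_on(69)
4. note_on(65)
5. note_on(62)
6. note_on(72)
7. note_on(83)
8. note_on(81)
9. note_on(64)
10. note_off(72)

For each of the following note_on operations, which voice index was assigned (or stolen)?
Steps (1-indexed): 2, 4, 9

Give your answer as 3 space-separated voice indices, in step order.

Answer: 1 3 0

Derivation:
Op 1: note_on(79): voice 0 is free -> assigned | voices=[79 - - -]
Op 2: note_on(70): voice 1 is free -> assigned | voices=[79 70 - -]
Op 3: note_on(69): voice 2 is free -> assigned | voices=[79 70 69 -]
Op 4: note_on(65): voice 3 is free -> assigned | voices=[79 70 69 65]
Op 5: note_on(62): all voices busy, STEAL voice 0 (pitch 79, oldest) -> assign | voices=[62 70 69 65]
Op 6: note_on(72): all voices busy, STEAL voice 1 (pitch 70, oldest) -> assign | voices=[62 72 69 65]
Op 7: note_on(83): all voices busy, STEAL voice 2 (pitch 69, oldest) -> assign | voices=[62 72 83 65]
Op 8: note_on(81): all voices busy, STEAL voice 3 (pitch 65, oldest) -> assign | voices=[62 72 83 81]
Op 9: note_on(64): all voices busy, STEAL voice 0 (pitch 62, oldest) -> assign | voices=[64 72 83 81]
Op 10: note_off(72): free voice 1 | voices=[64 - 83 81]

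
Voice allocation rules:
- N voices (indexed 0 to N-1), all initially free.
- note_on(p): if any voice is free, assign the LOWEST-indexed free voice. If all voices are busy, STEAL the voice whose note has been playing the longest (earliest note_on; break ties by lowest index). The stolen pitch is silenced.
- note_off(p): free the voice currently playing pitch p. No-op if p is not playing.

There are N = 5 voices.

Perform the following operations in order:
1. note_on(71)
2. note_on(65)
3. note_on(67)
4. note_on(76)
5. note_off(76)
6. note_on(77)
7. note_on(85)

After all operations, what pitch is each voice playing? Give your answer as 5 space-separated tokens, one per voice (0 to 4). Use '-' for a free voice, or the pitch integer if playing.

Op 1: note_on(71): voice 0 is free -> assigned | voices=[71 - - - -]
Op 2: note_on(65): voice 1 is free -> assigned | voices=[71 65 - - -]
Op 3: note_on(67): voice 2 is free -> assigned | voices=[71 65 67 - -]
Op 4: note_on(76): voice 3 is free -> assigned | voices=[71 65 67 76 -]
Op 5: note_off(76): free voice 3 | voices=[71 65 67 - -]
Op 6: note_on(77): voice 3 is free -> assigned | voices=[71 65 67 77 -]
Op 7: note_on(85): voice 4 is free -> assigned | voices=[71 65 67 77 85]

Answer: 71 65 67 77 85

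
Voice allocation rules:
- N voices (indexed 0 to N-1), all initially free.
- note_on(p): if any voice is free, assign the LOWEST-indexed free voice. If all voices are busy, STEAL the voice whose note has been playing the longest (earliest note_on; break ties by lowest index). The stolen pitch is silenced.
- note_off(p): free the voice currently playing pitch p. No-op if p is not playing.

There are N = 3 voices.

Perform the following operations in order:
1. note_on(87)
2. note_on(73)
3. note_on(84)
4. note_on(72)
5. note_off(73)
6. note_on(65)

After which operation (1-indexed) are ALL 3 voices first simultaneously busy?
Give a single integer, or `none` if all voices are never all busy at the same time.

Op 1: note_on(87): voice 0 is free -> assigned | voices=[87 - -]
Op 2: note_on(73): voice 1 is free -> assigned | voices=[87 73 -]
Op 3: note_on(84): voice 2 is free -> assigned | voices=[87 73 84]
Op 4: note_on(72): all voices busy, STEAL voice 0 (pitch 87, oldest) -> assign | voices=[72 73 84]
Op 5: note_off(73): free voice 1 | voices=[72 - 84]
Op 6: note_on(65): voice 1 is free -> assigned | voices=[72 65 84]

Answer: 3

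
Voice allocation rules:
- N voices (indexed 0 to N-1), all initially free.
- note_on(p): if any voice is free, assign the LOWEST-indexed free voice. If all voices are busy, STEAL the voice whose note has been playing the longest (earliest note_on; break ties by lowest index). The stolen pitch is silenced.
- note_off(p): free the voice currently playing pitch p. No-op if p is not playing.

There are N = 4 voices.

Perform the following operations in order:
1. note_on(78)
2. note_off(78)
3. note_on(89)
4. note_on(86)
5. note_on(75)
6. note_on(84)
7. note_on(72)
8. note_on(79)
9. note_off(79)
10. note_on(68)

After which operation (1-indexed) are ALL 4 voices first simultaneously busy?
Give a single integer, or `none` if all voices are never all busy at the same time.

Answer: 6

Derivation:
Op 1: note_on(78): voice 0 is free -> assigned | voices=[78 - - -]
Op 2: note_off(78): free voice 0 | voices=[- - - -]
Op 3: note_on(89): voice 0 is free -> assigned | voices=[89 - - -]
Op 4: note_on(86): voice 1 is free -> assigned | voices=[89 86 - -]
Op 5: note_on(75): voice 2 is free -> assigned | voices=[89 86 75 -]
Op 6: note_on(84): voice 3 is free -> assigned | voices=[89 86 75 84]
Op 7: note_on(72): all voices busy, STEAL voice 0 (pitch 89, oldest) -> assign | voices=[72 86 75 84]
Op 8: note_on(79): all voices busy, STEAL voice 1 (pitch 86, oldest) -> assign | voices=[72 79 75 84]
Op 9: note_off(79): free voice 1 | voices=[72 - 75 84]
Op 10: note_on(68): voice 1 is free -> assigned | voices=[72 68 75 84]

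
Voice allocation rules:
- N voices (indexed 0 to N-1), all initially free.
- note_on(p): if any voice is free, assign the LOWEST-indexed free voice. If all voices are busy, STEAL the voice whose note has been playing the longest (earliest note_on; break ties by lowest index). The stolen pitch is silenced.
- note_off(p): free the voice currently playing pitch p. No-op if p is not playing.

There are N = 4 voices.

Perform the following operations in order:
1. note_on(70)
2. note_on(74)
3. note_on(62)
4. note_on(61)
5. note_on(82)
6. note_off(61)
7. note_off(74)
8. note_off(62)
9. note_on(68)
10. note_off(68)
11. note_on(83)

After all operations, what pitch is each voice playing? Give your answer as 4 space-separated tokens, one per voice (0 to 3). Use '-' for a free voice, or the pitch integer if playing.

Answer: 82 83 - -

Derivation:
Op 1: note_on(70): voice 0 is free -> assigned | voices=[70 - - -]
Op 2: note_on(74): voice 1 is free -> assigned | voices=[70 74 - -]
Op 3: note_on(62): voice 2 is free -> assigned | voices=[70 74 62 -]
Op 4: note_on(61): voice 3 is free -> assigned | voices=[70 74 62 61]
Op 5: note_on(82): all voices busy, STEAL voice 0 (pitch 70, oldest) -> assign | voices=[82 74 62 61]
Op 6: note_off(61): free voice 3 | voices=[82 74 62 -]
Op 7: note_off(74): free voice 1 | voices=[82 - 62 -]
Op 8: note_off(62): free voice 2 | voices=[82 - - -]
Op 9: note_on(68): voice 1 is free -> assigned | voices=[82 68 - -]
Op 10: note_off(68): free voice 1 | voices=[82 - - -]
Op 11: note_on(83): voice 1 is free -> assigned | voices=[82 83 - -]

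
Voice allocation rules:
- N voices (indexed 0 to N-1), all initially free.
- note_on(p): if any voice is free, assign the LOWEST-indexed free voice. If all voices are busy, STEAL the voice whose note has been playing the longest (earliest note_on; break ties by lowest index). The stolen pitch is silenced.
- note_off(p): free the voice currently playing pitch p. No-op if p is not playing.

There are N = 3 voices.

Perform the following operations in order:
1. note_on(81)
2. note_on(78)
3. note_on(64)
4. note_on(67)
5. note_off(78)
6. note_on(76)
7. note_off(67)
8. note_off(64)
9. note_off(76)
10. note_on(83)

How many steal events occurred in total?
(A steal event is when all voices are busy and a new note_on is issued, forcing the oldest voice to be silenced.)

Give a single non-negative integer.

Answer: 1

Derivation:
Op 1: note_on(81): voice 0 is free -> assigned | voices=[81 - -]
Op 2: note_on(78): voice 1 is free -> assigned | voices=[81 78 -]
Op 3: note_on(64): voice 2 is free -> assigned | voices=[81 78 64]
Op 4: note_on(67): all voices busy, STEAL voice 0 (pitch 81, oldest) -> assign | voices=[67 78 64]
Op 5: note_off(78): free voice 1 | voices=[67 - 64]
Op 6: note_on(76): voice 1 is free -> assigned | voices=[67 76 64]
Op 7: note_off(67): free voice 0 | voices=[- 76 64]
Op 8: note_off(64): free voice 2 | voices=[- 76 -]
Op 9: note_off(76): free voice 1 | voices=[- - -]
Op 10: note_on(83): voice 0 is free -> assigned | voices=[83 - -]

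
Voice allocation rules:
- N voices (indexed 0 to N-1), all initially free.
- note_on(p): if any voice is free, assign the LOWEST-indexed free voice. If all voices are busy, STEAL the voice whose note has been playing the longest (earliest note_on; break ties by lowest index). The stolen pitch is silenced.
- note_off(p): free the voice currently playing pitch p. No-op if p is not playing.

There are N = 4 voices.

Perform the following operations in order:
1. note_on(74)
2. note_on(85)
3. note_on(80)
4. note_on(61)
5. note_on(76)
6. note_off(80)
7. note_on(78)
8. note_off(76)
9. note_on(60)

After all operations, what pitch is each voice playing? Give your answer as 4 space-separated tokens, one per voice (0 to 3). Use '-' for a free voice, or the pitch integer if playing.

Answer: 60 85 78 61

Derivation:
Op 1: note_on(74): voice 0 is free -> assigned | voices=[74 - - -]
Op 2: note_on(85): voice 1 is free -> assigned | voices=[74 85 - -]
Op 3: note_on(80): voice 2 is free -> assigned | voices=[74 85 80 -]
Op 4: note_on(61): voice 3 is free -> assigned | voices=[74 85 80 61]
Op 5: note_on(76): all voices busy, STEAL voice 0 (pitch 74, oldest) -> assign | voices=[76 85 80 61]
Op 6: note_off(80): free voice 2 | voices=[76 85 - 61]
Op 7: note_on(78): voice 2 is free -> assigned | voices=[76 85 78 61]
Op 8: note_off(76): free voice 0 | voices=[- 85 78 61]
Op 9: note_on(60): voice 0 is free -> assigned | voices=[60 85 78 61]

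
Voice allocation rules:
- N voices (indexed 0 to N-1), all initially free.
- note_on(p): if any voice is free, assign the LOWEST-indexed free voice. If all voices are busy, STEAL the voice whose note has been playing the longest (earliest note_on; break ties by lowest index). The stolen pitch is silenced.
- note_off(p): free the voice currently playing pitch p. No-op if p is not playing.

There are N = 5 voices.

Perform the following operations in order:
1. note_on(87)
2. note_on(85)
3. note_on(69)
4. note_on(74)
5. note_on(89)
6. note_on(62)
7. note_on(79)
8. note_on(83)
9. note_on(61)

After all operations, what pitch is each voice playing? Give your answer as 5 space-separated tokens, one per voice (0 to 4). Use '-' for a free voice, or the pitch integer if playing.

Answer: 62 79 83 61 89

Derivation:
Op 1: note_on(87): voice 0 is free -> assigned | voices=[87 - - - -]
Op 2: note_on(85): voice 1 is free -> assigned | voices=[87 85 - - -]
Op 3: note_on(69): voice 2 is free -> assigned | voices=[87 85 69 - -]
Op 4: note_on(74): voice 3 is free -> assigned | voices=[87 85 69 74 -]
Op 5: note_on(89): voice 4 is free -> assigned | voices=[87 85 69 74 89]
Op 6: note_on(62): all voices busy, STEAL voice 0 (pitch 87, oldest) -> assign | voices=[62 85 69 74 89]
Op 7: note_on(79): all voices busy, STEAL voice 1 (pitch 85, oldest) -> assign | voices=[62 79 69 74 89]
Op 8: note_on(83): all voices busy, STEAL voice 2 (pitch 69, oldest) -> assign | voices=[62 79 83 74 89]
Op 9: note_on(61): all voices busy, STEAL voice 3 (pitch 74, oldest) -> assign | voices=[62 79 83 61 89]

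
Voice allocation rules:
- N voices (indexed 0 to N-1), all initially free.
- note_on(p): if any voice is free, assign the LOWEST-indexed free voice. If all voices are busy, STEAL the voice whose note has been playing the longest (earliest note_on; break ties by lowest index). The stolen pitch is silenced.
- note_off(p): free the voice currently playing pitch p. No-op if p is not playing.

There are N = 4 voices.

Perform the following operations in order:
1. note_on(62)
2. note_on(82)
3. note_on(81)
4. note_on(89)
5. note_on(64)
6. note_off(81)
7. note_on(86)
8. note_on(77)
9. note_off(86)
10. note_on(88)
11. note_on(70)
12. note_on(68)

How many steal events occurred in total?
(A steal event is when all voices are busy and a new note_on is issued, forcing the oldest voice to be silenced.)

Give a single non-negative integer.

Answer: 4

Derivation:
Op 1: note_on(62): voice 0 is free -> assigned | voices=[62 - - -]
Op 2: note_on(82): voice 1 is free -> assigned | voices=[62 82 - -]
Op 3: note_on(81): voice 2 is free -> assigned | voices=[62 82 81 -]
Op 4: note_on(89): voice 3 is free -> assigned | voices=[62 82 81 89]
Op 5: note_on(64): all voices busy, STEAL voice 0 (pitch 62, oldest) -> assign | voices=[64 82 81 89]
Op 6: note_off(81): free voice 2 | voices=[64 82 - 89]
Op 7: note_on(86): voice 2 is free -> assigned | voices=[64 82 86 89]
Op 8: note_on(77): all voices busy, STEAL voice 1 (pitch 82, oldest) -> assign | voices=[64 77 86 89]
Op 9: note_off(86): free voice 2 | voices=[64 77 - 89]
Op 10: note_on(88): voice 2 is free -> assigned | voices=[64 77 88 89]
Op 11: note_on(70): all voices busy, STEAL voice 3 (pitch 89, oldest) -> assign | voices=[64 77 88 70]
Op 12: note_on(68): all voices busy, STEAL voice 0 (pitch 64, oldest) -> assign | voices=[68 77 88 70]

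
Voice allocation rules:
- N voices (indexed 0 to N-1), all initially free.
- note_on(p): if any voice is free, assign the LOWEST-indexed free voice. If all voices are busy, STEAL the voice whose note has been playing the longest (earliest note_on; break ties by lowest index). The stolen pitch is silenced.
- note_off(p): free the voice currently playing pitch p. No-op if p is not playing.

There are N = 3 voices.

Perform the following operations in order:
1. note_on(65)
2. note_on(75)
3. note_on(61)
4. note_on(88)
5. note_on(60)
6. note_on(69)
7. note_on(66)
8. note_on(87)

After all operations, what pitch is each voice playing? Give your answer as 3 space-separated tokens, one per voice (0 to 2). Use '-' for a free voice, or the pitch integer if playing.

Op 1: note_on(65): voice 0 is free -> assigned | voices=[65 - -]
Op 2: note_on(75): voice 1 is free -> assigned | voices=[65 75 -]
Op 3: note_on(61): voice 2 is free -> assigned | voices=[65 75 61]
Op 4: note_on(88): all voices busy, STEAL voice 0 (pitch 65, oldest) -> assign | voices=[88 75 61]
Op 5: note_on(60): all voices busy, STEAL voice 1 (pitch 75, oldest) -> assign | voices=[88 60 61]
Op 6: note_on(69): all voices busy, STEAL voice 2 (pitch 61, oldest) -> assign | voices=[88 60 69]
Op 7: note_on(66): all voices busy, STEAL voice 0 (pitch 88, oldest) -> assign | voices=[66 60 69]
Op 8: note_on(87): all voices busy, STEAL voice 1 (pitch 60, oldest) -> assign | voices=[66 87 69]

Answer: 66 87 69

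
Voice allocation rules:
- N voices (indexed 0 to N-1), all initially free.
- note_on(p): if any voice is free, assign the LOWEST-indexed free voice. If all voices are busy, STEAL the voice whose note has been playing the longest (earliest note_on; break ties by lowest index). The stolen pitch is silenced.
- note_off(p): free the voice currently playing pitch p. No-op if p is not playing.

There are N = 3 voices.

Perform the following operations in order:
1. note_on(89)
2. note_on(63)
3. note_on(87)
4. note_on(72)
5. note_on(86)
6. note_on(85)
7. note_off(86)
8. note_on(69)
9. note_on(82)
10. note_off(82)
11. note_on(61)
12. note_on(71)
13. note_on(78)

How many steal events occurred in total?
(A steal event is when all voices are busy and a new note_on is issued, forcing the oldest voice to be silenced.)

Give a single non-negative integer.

Op 1: note_on(89): voice 0 is free -> assigned | voices=[89 - -]
Op 2: note_on(63): voice 1 is free -> assigned | voices=[89 63 -]
Op 3: note_on(87): voice 2 is free -> assigned | voices=[89 63 87]
Op 4: note_on(72): all voices busy, STEAL voice 0 (pitch 89, oldest) -> assign | voices=[72 63 87]
Op 5: note_on(86): all voices busy, STEAL voice 1 (pitch 63, oldest) -> assign | voices=[72 86 87]
Op 6: note_on(85): all voices busy, STEAL voice 2 (pitch 87, oldest) -> assign | voices=[72 86 85]
Op 7: note_off(86): free voice 1 | voices=[72 - 85]
Op 8: note_on(69): voice 1 is free -> assigned | voices=[72 69 85]
Op 9: note_on(82): all voices busy, STEAL voice 0 (pitch 72, oldest) -> assign | voices=[82 69 85]
Op 10: note_off(82): free voice 0 | voices=[- 69 85]
Op 11: note_on(61): voice 0 is free -> assigned | voices=[61 69 85]
Op 12: note_on(71): all voices busy, STEAL voice 2 (pitch 85, oldest) -> assign | voices=[61 69 71]
Op 13: note_on(78): all voices busy, STEAL voice 1 (pitch 69, oldest) -> assign | voices=[61 78 71]

Answer: 6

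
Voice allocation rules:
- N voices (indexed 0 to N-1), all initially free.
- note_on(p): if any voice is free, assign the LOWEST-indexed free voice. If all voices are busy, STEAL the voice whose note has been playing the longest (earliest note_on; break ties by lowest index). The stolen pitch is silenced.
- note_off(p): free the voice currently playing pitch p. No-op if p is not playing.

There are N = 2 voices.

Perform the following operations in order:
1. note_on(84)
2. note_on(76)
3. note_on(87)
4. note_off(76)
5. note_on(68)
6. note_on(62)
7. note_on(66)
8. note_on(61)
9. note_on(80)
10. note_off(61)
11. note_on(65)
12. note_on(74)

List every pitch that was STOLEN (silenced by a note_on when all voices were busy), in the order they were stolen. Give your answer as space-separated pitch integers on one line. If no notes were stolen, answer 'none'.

Op 1: note_on(84): voice 0 is free -> assigned | voices=[84 -]
Op 2: note_on(76): voice 1 is free -> assigned | voices=[84 76]
Op 3: note_on(87): all voices busy, STEAL voice 0 (pitch 84, oldest) -> assign | voices=[87 76]
Op 4: note_off(76): free voice 1 | voices=[87 -]
Op 5: note_on(68): voice 1 is free -> assigned | voices=[87 68]
Op 6: note_on(62): all voices busy, STEAL voice 0 (pitch 87, oldest) -> assign | voices=[62 68]
Op 7: note_on(66): all voices busy, STEAL voice 1 (pitch 68, oldest) -> assign | voices=[62 66]
Op 8: note_on(61): all voices busy, STEAL voice 0 (pitch 62, oldest) -> assign | voices=[61 66]
Op 9: note_on(80): all voices busy, STEAL voice 1 (pitch 66, oldest) -> assign | voices=[61 80]
Op 10: note_off(61): free voice 0 | voices=[- 80]
Op 11: note_on(65): voice 0 is free -> assigned | voices=[65 80]
Op 12: note_on(74): all voices busy, STEAL voice 1 (pitch 80, oldest) -> assign | voices=[65 74]

Answer: 84 87 68 62 66 80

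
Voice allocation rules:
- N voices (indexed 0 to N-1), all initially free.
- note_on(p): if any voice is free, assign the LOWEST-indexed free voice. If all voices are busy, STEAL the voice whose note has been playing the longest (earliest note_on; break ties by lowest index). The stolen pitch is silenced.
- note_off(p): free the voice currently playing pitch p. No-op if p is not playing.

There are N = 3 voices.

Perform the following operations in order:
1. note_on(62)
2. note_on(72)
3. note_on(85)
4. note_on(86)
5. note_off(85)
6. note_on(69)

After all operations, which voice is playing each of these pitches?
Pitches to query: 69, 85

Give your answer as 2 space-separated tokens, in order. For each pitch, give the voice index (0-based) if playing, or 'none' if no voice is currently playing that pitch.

Op 1: note_on(62): voice 0 is free -> assigned | voices=[62 - -]
Op 2: note_on(72): voice 1 is free -> assigned | voices=[62 72 -]
Op 3: note_on(85): voice 2 is free -> assigned | voices=[62 72 85]
Op 4: note_on(86): all voices busy, STEAL voice 0 (pitch 62, oldest) -> assign | voices=[86 72 85]
Op 5: note_off(85): free voice 2 | voices=[86 72 -]
Op 6: note_on(69): voice 2 is free -> assigned | voices=[86 72 69]

Answer: 2 none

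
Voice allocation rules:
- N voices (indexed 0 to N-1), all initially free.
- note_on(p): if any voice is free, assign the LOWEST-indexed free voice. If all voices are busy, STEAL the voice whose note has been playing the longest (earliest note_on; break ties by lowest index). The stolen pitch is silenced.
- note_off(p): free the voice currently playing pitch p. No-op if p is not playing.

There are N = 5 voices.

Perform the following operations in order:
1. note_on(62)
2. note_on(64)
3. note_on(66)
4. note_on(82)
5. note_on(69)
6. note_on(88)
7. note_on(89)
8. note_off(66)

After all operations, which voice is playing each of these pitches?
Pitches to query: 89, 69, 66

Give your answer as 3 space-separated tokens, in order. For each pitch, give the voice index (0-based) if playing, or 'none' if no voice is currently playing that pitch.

Op 1: note_on(62): voice 0 is free -> assigned | voices=[62 - - - -]
Op 2: note_on(64): voice 1 is free -> assigned | voices=[62 64 - - -]
Op 3: note_on(66): voice 2 is free -> assigned | voices=[62 64 66 - -]
Op 4: note_on(82): voice 3 is free -> assigned | voices=[62 64 66 82 -]
Op 5: note_on(69): voice 4 is free -> assigned | voices=[62 64 66 82 69]
Op 6: note_on(88): all voices busy, STEAL voice 0 (pitch 62, oldest) -> assign | voices=[88 64 66 82 69]
Op 7: note_on(89): all voices busy, STEAL voice 1 (pitch 64, oldest) -> assign | voices=[88 89 66 82 69]
Op 8: note_off(66): free voice 2 | voices=[88 89 - 82 69]

Answer: 1 4 none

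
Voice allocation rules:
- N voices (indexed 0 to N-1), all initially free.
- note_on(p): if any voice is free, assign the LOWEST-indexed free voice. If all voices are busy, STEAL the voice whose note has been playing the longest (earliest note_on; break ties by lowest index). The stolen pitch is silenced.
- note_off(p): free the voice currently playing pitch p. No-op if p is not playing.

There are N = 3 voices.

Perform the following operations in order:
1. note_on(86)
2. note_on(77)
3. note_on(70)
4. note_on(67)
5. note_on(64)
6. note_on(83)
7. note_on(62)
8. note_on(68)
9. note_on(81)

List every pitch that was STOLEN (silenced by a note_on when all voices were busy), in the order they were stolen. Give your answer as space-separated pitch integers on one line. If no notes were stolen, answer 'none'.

Op 1: note_on(86): voice 0 is free -> assigned | voices=[86 - -]
Op 2: note_on(77): voice 1 is free -> assigned | voices=[86 77 -]
Op 3: note_on(70): voice 2 is free -> assigned | voices=[86 77 70]
Op 4: note_on(67): all voices busy, STEAL voice 0 (pitch 86, oldest) -> assign | voices=[67 77 70]
Op 5: note_on(64): all voices busy, STEAL voice 1 (pitch 77, oldest) -> assign | voices=[67 64 70]
Op 6: note_on(83): all voices busy, STEAL voice 2 (pitch 70, oldest) -> assign | voices=[67 64 83]
Op 7: note_on(62): all voices busy, STEAL voice 0 (pitch 67, oldest) -> assign | voices=[62 64 83]
Op 8: note_on(68): all voices busy, STEAL voice 1 (pitch 64, oldest) -> assign | voices=[62 68 83]
Op 9: note_on(81): all voices busy, STEAL voice 2 (pitch 83, oldest) -> assign | voices=[62 68 81]

Answer: 86 77 70 67 64 83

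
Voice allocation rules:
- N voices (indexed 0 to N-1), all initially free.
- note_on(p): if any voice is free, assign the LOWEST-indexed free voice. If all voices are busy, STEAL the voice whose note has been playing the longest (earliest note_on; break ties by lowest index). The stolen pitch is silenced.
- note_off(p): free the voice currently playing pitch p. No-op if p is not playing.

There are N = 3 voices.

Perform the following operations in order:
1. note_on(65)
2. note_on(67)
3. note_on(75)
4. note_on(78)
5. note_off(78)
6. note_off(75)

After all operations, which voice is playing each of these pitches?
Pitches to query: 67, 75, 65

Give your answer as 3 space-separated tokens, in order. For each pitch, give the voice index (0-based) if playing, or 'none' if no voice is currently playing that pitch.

Op 1: note_on(65): voice 0 is free -> assigned | voices=[65 - -]
Op 2: note_on(67): voice 1 is free -> assigned | voices=[65 67 -]
Op 3: note_on(75): voice 2 is free -> assigned | voices=[65 67 75]
Op 4: note_on(78): all voices busy, STEAL voice 0 (pitch 65, oldest) -> assign | voices=[78 67 75]
Op 5: note_off(78): free voice 0 | voices=[- 67 75]
Op 6: note_off(75): free voice 2 | voices=[- 67 -]

Answer: 1 none none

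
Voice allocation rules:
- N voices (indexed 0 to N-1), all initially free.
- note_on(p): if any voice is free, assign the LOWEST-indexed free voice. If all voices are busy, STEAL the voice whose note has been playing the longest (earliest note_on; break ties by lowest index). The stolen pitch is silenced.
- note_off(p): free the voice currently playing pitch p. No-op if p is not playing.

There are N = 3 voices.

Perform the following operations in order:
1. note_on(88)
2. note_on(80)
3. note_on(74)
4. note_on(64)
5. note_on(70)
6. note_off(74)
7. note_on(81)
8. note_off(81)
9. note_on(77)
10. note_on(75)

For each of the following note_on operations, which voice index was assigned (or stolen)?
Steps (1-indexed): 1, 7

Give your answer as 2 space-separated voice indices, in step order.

Answer: 0 2

Derivation:
Op 1: note_on(88): voice 0 is free -> assigned | voices=[88 - -]
Op 2: note_on(80): voice 1 is free -> assigned | voices=[88 80 -]
Op 3: note_on(74): voice 2 is free -> assigned | voices=[88 80 74]
Op 4: note_on(64): all voices busy, STEAL voice 0 (pitch 88, oldest) -> assign | voices=[64 80 74]
Op 5: note_on(70): all voices busy, STEAL voice 1 (pitch 80, oldest) -> assign | voices=[64 70 74]
Op 6: note_off(74): free voice 2 | voices=[64 70 -]
Op 7: note_on(81): voice 2 is free -> assigned | voices=[64 70 81]
Op 8: note_off(81): free voice 2 | voices=[64 70 -]
Op 9: note_on(77): voice 2 is free -> assigned | voices=[64 70 77]
Op 10: note_on(75): all voices busy, STEAL voice 0 (pitch 64, oldest) -> assign | voices=[75 70 77]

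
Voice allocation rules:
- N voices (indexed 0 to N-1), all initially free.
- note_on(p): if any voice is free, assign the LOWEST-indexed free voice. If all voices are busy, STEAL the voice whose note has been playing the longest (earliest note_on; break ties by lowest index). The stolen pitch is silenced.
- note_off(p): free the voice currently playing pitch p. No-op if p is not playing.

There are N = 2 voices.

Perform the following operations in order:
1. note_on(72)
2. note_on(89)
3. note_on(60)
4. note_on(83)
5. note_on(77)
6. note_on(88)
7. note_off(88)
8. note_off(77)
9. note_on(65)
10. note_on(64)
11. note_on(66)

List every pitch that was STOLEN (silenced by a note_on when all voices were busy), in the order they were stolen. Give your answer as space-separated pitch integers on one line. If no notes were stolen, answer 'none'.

Op 1: note_on(72): voice 0 is free -> assigned | voices=[72 -]
Op 2: note_on(89): voice 1 is free -> assigned | voices=[72 89]
Op 3: note_on(60): all voices busy, STEAL voice 0 (pitch 72, oldest) -> assign | voices=[60 89]
Op 4: note_on(83): all voices busy, STEAL voice 1 (pitch 89, oldest) -> assign | voices=[60 83]
Op 5: note_on(77): all voices busy, STEAL voice 0 (pitch 60, oldest) -> assign | voices=[77 83]
Op 6: note_on(88): all voices busy, STEAL voice 1 (pitch 83, oldest) -> assign | voices=[77 88]
Op 7: note_off(88): free voice 1 | voices=[77 -]
Op 8: note_off(77): free voice 0 | voices=[- -]
Op 9: note_on(65): voice 0 is free -> assigned | voices=[65 -]
Op 10: note_on(64): voice 1 is free -> assigned | voices=[65 64]
Op 11: note_on(66): all voices busy, STEAL voice 0 (pitch 65, oldest) -> assign | voices=[66 64]

Answer: 72 89 60 83 65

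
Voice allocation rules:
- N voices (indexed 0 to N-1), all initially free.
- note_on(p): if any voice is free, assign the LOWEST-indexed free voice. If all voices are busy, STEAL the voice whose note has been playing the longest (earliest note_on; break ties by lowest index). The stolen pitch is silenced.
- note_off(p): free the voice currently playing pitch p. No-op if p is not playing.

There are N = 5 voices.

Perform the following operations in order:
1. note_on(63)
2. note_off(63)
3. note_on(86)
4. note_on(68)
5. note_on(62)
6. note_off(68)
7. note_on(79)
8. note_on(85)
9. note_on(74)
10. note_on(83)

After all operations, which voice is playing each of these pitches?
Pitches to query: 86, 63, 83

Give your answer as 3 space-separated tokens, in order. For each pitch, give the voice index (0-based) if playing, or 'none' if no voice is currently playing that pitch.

Op 1: note_on(63): voice 0 is free -> assigned | voices=[63 - - - -]
Op 2: note_off(63): free voice 0 | voices=[- - - - -]
Op 3: note_on(86): voice 0 is free -> assigned | voices=[86 - - - -]
Op 4: note_on(68): voice 1 is free -> assigned | voices=[86 68 - - -]
Op 5: note_on(62): voice 2 is free -> assigned | voices=[86 68 62 - -]
Op 6: note_off(68): free voice 1 | voices=[86 - 62 - -]
Op 7: note_on(79): voice 1 is free -> assigned | voices=[86 79 62 - -]
Op 8: note_on(85): voice 3 is free -> assigned | voices=[86 79 62 85 -]
Op 9: note_on(74): voice 4 is free -> assigned | voices=[86 79 62 85 74]
Op 10: note_on(83): all voices busy, STEAL voice 0 (pitch 86, oldest) -> assign | voices=[83 79 62 85 74]

Answer: none none 0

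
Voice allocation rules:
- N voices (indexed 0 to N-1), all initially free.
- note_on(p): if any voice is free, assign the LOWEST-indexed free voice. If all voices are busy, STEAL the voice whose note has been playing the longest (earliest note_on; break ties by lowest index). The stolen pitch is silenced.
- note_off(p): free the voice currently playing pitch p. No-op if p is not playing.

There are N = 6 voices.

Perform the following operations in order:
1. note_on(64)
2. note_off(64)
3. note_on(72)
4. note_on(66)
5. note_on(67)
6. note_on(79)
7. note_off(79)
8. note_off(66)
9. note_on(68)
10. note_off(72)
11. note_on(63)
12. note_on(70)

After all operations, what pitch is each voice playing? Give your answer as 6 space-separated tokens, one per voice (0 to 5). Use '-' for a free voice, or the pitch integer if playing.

Op 1: note_on(64): voice 0 is free -> assigned | voices=[64 - - - - -]
Op 2: note_off(64): free voice 0 | voices=[- - - - - -]
Op 3: note_on(72): voice 0 is free -> assigned | voices=[72 - - - - -]
Op 4: note_on(66): voice 1 is free -> assigned | voices=[72 66 - - - -]
Op 5: note_on(67): voice 2 is free -> assigned | voices=[72 66 67 - - -]
Op 6: note_on(79): voice 3 is free -> assigned | voices=[72 66 67 79 - -]
Op 7: note_off(79): free voice 3 | voices=[72 66 67 - - -]
Op 8: note_off(66): free voice 1 | voices=[72 - 67 - - -]
Op 9: note_on(68): voice 1 is free -> assigned | voices=[72 68 67 - - -]
Op 10: note_off(72): free voice 0 | voices=[- 68 67 - - -]
Op 11: note_on(63): voice 0 is free -> assigned | voices=[63 68 67 - - -]
Op 12: note_on(70): voice 3 is free -> assigned | voices=[63 68 67 70 - -]

Answer: 63 68 67 70 - -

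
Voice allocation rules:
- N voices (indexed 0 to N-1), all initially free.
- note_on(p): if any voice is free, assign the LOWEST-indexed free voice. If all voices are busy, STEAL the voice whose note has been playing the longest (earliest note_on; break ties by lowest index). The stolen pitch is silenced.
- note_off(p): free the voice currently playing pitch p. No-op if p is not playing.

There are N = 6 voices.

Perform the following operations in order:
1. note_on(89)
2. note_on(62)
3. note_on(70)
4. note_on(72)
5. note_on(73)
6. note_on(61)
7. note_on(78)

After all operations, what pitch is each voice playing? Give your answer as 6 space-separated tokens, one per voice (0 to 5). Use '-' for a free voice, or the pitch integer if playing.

Answer: 78 62 70 72 73 61

Derivation:
Op 1: note_on(89): voice 0 is free -> assigned | voices=[89 - - - - -]
Op 2: note_on(62): voice 1 is free -> assigned | voices=[89 62 - - - -]
Op 3: note_on(70): voice 2 is free -> assigned | voices=[89 62 70 - - -]
Op 4: note_on(72): voice 3 is free -> assigned | voices=[89 62 70 72 - -]
Op 5: note_on(73): voice 4 is free -> assigned | voices=[89 62 70 72 73 -]
Op 6: note_on(61): voice 5 is free -> assigned | voices=[89 62 70 72 73 61]
Op 7: note_on(78): all voices busy, STEAL voice 0 (pitch 89, oldest) -> assign | voices=[78 62 70 72 73 61]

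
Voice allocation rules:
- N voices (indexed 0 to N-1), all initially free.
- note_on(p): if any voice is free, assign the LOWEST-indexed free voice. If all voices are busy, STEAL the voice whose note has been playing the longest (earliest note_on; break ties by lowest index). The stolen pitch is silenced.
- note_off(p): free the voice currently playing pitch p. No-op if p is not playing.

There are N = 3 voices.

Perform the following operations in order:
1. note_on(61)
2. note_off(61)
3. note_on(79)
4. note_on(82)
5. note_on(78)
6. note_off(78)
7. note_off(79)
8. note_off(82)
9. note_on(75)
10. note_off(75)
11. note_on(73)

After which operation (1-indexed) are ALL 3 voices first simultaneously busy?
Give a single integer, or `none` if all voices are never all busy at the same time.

Answer: 5

Derivation:
Op 1: note_on(61): voice 0 is free -> assigned | voices=[61 - -]
Op 2: note_off(61): free voice 0 | voices=[- - -]
Op 3: note_on(79): voice 0 is free -> assigned | voices=[79 - -]
Op 4: note_on(82): voice 1 is free -> assigned | voices=[79 82 -]
Op 5: note_on(78): voice 2 is free -> assigned | voices=[79 82 78]
Op 6: note_off(78): free voice 2 | voices=[79 82 -]
Op 7: note_off(79): free voice 0 | voices=[- 82 -]
Op 8: note_off(82): free voice 1 | voices=[- - -]
Op 9: note_on(75): voice 0 is free -> assigned | voices=[75 - -]
Op 10: note_off(75): free voice 0 | voices=[- - -]
Op 11: note_on(73): voice 0 is free -> assigned | voices=[73 - -]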